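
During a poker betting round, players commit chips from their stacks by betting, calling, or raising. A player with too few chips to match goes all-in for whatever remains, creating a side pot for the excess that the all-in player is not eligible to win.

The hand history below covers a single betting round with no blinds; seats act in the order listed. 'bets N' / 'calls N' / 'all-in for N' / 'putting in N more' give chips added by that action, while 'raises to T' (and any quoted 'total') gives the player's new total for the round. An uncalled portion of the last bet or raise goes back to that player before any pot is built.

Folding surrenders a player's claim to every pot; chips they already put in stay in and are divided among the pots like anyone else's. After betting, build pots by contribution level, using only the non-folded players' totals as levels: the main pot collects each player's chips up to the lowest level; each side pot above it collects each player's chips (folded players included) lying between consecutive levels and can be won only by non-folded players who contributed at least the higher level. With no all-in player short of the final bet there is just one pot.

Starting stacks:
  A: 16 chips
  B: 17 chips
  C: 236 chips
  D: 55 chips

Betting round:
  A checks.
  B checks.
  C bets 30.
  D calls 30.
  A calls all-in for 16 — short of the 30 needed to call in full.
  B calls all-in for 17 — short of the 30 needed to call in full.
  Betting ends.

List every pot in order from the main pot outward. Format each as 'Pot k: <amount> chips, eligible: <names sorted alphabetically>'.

Pot 1: 64 chips, eligible: A, B, C, D
Pot 2: 3 chips, eligible: B, C, D
Pot 3: 26 chips, eligible: C, D

Derivation:
Contributions: A=16, B=17, C=30, D=30
Pot levels (distinct totals of non-folded players): 16, 17, 30
Layer 1-16: 16 each from A, B, C, D = 16*4 = 64 chips; eligible A, B, C, D
Layer 17-17: 1 each from B, C, D = 1*3 = 3 chips; eligible B, C, D
Layer 18-30: 13 each from C, D = 13*2 = 26 chips; eligible C, D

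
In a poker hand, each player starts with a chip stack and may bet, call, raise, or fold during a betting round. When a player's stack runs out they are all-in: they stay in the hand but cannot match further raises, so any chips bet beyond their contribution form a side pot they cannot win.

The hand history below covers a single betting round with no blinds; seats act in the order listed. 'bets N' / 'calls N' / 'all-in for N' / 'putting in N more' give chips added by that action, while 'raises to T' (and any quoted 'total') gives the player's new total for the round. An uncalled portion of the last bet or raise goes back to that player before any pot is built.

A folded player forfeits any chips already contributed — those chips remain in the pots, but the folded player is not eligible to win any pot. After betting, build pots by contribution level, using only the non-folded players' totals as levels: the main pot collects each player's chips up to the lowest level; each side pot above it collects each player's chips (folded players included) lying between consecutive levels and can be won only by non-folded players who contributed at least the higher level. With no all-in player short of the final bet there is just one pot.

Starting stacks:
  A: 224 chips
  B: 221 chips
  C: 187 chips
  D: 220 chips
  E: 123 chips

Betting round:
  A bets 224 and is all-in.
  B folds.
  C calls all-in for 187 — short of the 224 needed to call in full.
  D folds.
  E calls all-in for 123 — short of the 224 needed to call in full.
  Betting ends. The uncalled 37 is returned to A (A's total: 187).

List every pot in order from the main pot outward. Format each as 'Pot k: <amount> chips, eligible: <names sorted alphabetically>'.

Pot 1: 369 chips, eligible: A, C, E
Pot 2: 128 chips, eligible: A, C

Derivation:
Contributions (after 37 returned to A): A=187, C=187, E=123
Folded: B, D
Pot levels (distinct totals of non-folded players): 123, 187
Layer 1-123: 123 each from A, C, E = 123*3 = 369 chips; eligible A, C, E
Layer 124-187: 64 each from A, C = 64*2 = 128 chips; eligible A, C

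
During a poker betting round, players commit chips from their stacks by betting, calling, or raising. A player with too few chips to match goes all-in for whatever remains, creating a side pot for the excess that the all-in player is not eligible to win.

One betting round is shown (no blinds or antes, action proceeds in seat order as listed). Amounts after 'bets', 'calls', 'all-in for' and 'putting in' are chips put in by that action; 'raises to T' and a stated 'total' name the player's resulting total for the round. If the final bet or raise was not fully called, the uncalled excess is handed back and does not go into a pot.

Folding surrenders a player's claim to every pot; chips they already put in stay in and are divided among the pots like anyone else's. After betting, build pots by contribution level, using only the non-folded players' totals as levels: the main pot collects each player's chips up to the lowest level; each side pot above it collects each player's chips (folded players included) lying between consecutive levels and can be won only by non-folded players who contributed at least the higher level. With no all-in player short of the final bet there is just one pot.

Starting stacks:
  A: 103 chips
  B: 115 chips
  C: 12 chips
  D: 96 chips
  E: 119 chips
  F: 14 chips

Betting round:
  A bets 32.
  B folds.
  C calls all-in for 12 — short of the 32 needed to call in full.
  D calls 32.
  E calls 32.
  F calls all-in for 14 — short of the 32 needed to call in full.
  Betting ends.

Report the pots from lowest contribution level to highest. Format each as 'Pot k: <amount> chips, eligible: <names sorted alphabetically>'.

Contributions: A=32, C=12, D=32, E=32, F=14
Folded: B
Pot levels (distinct totals of non-folded players): 12, 14, 32
Layer 1-12: 12 each from A, C, D, E, F = 12*5 = 60 chips; eligible A, C, D, E, F
Layer 13-14: 2 each from A, D, E, F = 2*4 = 8 chips; eligible A, D, E, F
Layer 15-32: 18 each from A, D, E = 18*3 = 54 chips; eligible A, D, E

Pot 1: 60 chips, eligible: A, C, D, E, F
Pot 2: 8 chips, eligible: A, D, E, F
Pot 3: 54 chips, eligible: A, D, E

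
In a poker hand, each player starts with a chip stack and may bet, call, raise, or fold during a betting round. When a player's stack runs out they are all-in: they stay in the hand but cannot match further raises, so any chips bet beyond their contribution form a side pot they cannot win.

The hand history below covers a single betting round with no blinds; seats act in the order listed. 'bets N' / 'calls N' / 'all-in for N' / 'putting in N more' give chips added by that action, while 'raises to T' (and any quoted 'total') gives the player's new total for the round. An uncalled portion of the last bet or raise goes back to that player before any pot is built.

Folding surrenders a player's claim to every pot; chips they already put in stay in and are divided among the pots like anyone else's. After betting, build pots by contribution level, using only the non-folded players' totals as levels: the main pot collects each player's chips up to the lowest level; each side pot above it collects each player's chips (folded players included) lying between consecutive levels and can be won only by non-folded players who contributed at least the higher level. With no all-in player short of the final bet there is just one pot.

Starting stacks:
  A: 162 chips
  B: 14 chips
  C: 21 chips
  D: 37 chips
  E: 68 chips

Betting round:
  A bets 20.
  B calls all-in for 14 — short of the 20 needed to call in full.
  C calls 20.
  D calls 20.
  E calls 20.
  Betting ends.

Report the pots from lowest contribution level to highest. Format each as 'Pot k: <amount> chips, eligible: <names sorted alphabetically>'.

Contributions: A=20, B=14, C=20, D=20, E=20
Pot levels (distinct totals of non-folded players): 14, 20
Layer 1-14: 14 each from A, B, C, D, E = 14*5 = 70 chips; eligible A, B, C, D, E
Layer 15-20: 6 each from A, C, D, E = 6*4 = 24 chips; eligible A, C, D, E

Pot 1: 70 chips, eligible: A, B, C, D, E
Pot 2: 24 chips, eligible: A, C, D, E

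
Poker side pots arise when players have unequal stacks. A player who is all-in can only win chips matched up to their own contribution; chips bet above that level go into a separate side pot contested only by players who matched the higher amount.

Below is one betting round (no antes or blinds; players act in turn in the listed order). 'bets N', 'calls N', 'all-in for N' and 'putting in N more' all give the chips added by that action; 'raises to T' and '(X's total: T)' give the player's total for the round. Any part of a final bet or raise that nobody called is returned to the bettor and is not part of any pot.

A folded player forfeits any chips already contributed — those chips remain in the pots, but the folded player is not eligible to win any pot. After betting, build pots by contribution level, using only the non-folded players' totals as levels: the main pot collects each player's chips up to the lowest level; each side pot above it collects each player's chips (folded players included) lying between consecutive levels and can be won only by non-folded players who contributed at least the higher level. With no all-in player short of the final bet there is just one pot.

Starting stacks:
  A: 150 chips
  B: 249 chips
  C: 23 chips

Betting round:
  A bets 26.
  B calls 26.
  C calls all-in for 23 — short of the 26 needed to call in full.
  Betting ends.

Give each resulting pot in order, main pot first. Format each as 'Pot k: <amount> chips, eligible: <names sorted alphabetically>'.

Contributions: A=26, B=26, C=23
Pot levels (distinct totals of non-folded players): 23, 26
Layer 1-23: 23 each from A, B, C = 23*3 = 69 chips; eligible A, B, C
Layer 24-26: 3 each from A, B = 3*2 = 6 chips; eligible A, B

Pot 1: 69 chips, eligible: A, B, C
Pot 2: 6 chips, eligible: A, B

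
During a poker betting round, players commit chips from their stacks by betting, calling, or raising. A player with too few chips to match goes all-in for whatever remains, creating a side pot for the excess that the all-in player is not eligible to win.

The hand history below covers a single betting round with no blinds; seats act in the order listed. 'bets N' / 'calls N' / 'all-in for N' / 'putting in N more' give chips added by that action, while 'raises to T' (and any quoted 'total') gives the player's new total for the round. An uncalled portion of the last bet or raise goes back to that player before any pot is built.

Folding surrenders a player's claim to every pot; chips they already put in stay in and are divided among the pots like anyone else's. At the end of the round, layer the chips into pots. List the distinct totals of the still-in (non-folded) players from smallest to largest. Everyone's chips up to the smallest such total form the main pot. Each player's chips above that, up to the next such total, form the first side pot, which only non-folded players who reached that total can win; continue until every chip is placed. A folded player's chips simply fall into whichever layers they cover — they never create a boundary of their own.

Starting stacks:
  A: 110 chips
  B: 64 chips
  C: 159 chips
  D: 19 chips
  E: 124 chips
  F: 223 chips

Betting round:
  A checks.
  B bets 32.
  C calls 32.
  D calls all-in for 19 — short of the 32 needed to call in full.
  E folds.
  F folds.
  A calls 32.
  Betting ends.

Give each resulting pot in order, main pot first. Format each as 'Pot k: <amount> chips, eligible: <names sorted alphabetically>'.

Pot 1: 76 chips, eligible: A, B, C, D
Pot 2: 39 chips, eligible: A, B, C

Derivation:
Contributions: A=32, B=32, C=32, D=19
Folded: E, F
Pot levels (distinct totals of non-folded players): 19, 32
Layer 1-19: 19 each from A, B, C, D = 19*4 = 76 chips; eligible A, B, C, D
Layer 20-32: 13 each from A, B, C = 13*3 = 39 chips; eligible A, B, C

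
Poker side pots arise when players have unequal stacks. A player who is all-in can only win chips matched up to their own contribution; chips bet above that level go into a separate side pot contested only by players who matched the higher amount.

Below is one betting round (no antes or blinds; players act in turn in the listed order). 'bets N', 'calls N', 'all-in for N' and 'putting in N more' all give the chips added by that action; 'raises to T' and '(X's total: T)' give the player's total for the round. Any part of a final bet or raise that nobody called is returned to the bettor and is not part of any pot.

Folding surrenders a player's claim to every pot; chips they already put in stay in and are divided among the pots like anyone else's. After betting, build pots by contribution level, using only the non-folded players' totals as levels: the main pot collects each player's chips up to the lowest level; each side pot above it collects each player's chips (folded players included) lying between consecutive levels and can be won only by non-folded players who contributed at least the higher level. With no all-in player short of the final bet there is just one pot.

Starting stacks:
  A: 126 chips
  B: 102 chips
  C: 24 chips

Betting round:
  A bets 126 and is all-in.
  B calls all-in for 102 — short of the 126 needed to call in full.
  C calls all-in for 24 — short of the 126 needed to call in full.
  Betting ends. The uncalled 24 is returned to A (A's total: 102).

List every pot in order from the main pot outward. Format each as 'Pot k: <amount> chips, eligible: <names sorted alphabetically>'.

Pot 1: 72 chips, eligible: A, B, C
Pot 2: 156 chips, eligible: A, B

Derivation:
Contributions (after 24 returned to A): A=102, B=102, C=24
Pot levels (distinct totals of non-folded players): 24, 102
Layer 1-24: 24 each from A, B, C = 24*3 = 72 chips; eligible A, B, C
Layer 25-102: 78 each from A, B = 78*2 = 156 chips; eligible A, B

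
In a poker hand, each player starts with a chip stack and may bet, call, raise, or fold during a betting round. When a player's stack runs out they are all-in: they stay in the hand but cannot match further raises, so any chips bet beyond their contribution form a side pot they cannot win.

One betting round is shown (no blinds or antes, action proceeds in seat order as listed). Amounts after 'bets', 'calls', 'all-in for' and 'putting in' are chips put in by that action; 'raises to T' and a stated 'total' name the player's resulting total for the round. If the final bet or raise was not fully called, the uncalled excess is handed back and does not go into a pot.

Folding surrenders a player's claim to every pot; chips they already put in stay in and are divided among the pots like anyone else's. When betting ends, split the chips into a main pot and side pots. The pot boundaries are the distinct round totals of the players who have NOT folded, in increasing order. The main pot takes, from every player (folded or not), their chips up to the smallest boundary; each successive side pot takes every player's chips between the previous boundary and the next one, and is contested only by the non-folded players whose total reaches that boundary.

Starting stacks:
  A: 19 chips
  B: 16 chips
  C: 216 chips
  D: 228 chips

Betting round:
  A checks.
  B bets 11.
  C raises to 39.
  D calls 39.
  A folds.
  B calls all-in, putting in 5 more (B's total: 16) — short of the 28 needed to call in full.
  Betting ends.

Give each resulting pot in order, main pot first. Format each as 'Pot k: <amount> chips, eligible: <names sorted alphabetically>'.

Pot 1: 48 chips, eligible: B, C, D
Pot 2: 46 chips, eligible: C, D

Derivation:
Contributions: B=16, C=39, D=39
Folded: A
Pot levels (distinct totals of non-folded players): 16, 39
Layer 1-16: 16 each from B, C, D = 16*3 = 48 chips; eligible B, C, D
Layer 17-39: 23 each from C, D = 23*2 = 46 chips; eligible C, D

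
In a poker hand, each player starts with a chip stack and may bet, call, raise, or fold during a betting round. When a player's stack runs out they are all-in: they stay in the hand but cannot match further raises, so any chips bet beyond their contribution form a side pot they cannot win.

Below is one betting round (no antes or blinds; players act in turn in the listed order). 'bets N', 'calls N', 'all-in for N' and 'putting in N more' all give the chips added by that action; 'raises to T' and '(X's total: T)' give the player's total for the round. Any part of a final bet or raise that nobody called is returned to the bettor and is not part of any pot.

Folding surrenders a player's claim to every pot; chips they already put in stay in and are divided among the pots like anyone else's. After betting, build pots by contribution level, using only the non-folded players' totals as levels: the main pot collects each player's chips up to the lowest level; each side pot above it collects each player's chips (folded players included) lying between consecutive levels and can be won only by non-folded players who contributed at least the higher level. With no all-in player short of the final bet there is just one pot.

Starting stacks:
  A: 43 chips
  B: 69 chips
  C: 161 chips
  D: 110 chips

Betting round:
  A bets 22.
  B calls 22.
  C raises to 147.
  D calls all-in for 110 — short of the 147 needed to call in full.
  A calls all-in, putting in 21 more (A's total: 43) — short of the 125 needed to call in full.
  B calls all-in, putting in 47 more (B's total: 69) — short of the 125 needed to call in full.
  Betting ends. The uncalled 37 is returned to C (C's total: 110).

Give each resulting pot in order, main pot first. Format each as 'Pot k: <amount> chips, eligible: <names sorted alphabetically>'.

Contributions (after 37 returned to C): A=43, B=69, C=110, D=110
Pot levels (distinct totals of non-folded players): 43, 69, 110
Layer 1-43: 43 each from A, B, C, D = 43*4 = 172 chips; eligible A, B, C, D
Layer 44-69: 26 each from B, C, D = 26*3 = 78 chips; eligible B, C, D
Layer 70-110: 41 each from C, D = 41*2 = 82 chips; eligible C, D

Pot 1: 172 chips, eligible: A, B, C, D
Pot 2: 78 chips, eligible: B, C, D
Pot 3: 82 chips, eligible: C, D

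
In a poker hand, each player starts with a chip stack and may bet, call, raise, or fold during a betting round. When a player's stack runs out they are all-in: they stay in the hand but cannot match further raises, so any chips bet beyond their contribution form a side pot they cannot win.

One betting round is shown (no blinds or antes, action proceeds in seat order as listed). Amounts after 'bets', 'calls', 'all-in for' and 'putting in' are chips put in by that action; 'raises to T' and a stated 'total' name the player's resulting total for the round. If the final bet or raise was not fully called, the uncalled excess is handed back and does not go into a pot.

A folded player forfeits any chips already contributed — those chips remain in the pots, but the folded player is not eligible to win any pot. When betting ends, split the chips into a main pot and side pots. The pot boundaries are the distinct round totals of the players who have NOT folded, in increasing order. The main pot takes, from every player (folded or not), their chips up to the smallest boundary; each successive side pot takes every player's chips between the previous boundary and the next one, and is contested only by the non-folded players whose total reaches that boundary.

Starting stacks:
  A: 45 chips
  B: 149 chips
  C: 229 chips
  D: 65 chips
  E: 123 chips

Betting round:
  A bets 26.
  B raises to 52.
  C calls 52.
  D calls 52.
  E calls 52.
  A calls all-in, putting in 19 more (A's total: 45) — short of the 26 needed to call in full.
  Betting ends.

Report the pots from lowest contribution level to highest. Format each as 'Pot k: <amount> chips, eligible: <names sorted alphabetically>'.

Contributions: A=45, B=52, C=52, D=52, E=52
Pot levels (distinct totals of non-folded players): 45, 52
Layer 1-45: 45 each from A, B, C, D, E = 45*5 = 225 chips; eligible A, B, C, D, E
Layer 46-52: 7 each from B, C, D, E = 7*4 = 28 chips; eligible B, C, D, E

Pot 1: 225 chips, eligible: A, B, C, D, E
Pot 2: 28 chips, eligible: B, C, D, E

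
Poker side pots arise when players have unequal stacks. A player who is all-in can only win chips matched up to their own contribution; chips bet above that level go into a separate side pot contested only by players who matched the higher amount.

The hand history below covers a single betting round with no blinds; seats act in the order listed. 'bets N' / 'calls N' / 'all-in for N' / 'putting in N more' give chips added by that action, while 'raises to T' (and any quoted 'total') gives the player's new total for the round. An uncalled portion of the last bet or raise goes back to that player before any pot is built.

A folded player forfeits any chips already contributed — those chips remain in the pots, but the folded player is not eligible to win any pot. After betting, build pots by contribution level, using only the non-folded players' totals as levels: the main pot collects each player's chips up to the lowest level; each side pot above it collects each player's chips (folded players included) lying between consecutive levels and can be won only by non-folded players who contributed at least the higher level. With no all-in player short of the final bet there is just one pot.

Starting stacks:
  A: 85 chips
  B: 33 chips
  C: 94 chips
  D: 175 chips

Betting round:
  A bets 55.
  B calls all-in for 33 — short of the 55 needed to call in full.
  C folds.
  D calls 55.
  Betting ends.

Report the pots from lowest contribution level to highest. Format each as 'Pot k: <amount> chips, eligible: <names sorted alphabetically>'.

Contributions: A=55, B=33, D=55
Folded: C
Pot levels (distinct totals of non-folded players): 33, 55
Layer 1-33: 33 each from A, B, D = 33*3 = 99 chips; eligible A, B, D
Layer 34-55: 22 each from A, D = 22*2 = 44 chips; eligible A, D

Pot 1: 99 chips, eligible: A, B, D
Pot 2: 44 chips, eligible: A, D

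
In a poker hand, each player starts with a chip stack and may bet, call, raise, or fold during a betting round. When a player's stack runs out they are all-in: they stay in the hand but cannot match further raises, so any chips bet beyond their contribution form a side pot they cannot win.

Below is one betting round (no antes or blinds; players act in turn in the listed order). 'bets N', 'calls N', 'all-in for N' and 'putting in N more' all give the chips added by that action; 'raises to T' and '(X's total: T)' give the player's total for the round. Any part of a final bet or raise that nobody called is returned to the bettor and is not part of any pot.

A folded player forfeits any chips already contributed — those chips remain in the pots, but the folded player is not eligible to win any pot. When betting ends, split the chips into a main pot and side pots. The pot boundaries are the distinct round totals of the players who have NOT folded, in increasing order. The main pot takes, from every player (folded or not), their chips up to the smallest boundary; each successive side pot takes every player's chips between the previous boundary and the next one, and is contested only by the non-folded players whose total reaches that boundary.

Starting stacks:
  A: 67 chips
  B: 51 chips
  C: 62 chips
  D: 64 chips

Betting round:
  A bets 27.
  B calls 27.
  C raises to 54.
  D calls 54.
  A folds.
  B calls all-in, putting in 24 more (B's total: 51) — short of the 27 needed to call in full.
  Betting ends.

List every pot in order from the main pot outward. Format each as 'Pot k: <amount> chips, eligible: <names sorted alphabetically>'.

Pot 1: 180 chips, eligible: B, C, D
Pot 2: 6 chips, eligible: C, D

Derivation:
Contributions: A=27, B=51, C=54, D=54
Folded: A
Pot levels (distinct totals of non-folded players): 51, 54
Layer 1-51: A 27 + B 51 + C 51 + D 51 = 180 chips; eligible B, C, D
Layer 52-54: 3 each from C, D = 3*2 = 6 chips; eligible C, D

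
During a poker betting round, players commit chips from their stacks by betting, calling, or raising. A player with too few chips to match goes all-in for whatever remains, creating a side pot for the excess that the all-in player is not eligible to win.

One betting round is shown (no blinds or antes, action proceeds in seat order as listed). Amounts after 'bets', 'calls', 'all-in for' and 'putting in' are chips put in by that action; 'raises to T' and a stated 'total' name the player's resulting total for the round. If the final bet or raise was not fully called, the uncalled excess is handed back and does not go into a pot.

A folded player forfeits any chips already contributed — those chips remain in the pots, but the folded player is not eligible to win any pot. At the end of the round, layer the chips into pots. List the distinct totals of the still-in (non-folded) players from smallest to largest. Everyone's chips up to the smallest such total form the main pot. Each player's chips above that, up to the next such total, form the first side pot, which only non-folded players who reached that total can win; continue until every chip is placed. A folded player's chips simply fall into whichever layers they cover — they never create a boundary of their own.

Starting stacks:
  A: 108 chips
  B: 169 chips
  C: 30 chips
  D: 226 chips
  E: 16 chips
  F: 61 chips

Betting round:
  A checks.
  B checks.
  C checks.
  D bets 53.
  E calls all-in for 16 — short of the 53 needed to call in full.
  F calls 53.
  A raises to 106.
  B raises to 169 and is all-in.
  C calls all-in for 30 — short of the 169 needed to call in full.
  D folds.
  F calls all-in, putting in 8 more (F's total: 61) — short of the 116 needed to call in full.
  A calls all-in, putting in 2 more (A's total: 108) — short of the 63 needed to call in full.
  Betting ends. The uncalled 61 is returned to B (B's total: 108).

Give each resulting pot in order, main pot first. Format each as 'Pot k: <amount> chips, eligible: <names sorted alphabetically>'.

Pot 1: 96 chips, eligible: A, B, C, E, F
Pot 2: 70 chips, eligible: A, B, C, F
Pot 3: 116 chips, eligible: A, B, F
Pot 4: 94 chips, eligible: A, B

Derivation:
Contributions (after 61 returned to B): A=108, B=108, C=30, D=53, E=16, F=61
Folded: D
Pot levels (distinct totals of non-folded players): 16, 30, 61, 108
Layer 1-16: 16 each from A, B, C, D, E, F = 16*6 = 96 chips; eligible A, B, C, E, F
Layer 17-30: 14 each from A, B, C, D, F = 14*5 = 70 chips; eligible A, B, C, F
Layer 31-61: A 31 + B 31 + D 23 + F 31 = 116 chips; eligible A, B, F
Layer 62-108: 47 each from A, B = 47*2 = 94 chips; eligible A, B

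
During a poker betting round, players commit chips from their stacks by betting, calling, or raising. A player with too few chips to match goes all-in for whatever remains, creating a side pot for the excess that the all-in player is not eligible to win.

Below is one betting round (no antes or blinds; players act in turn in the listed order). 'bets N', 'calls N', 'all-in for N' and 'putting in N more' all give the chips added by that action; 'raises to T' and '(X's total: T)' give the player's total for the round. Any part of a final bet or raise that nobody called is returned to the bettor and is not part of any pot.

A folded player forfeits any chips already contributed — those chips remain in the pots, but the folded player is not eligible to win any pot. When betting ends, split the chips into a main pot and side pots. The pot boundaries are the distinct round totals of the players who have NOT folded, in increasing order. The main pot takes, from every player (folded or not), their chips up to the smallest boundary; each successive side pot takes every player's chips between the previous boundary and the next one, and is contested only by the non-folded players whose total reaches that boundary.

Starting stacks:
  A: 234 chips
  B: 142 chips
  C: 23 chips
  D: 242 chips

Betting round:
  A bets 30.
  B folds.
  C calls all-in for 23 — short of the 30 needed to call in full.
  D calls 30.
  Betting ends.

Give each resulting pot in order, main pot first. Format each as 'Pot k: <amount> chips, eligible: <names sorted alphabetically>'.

Pot 1: 69 chips, eligible: A, C, D
Pot 2: 14 chips, eligible: A, D

Derivation:
Contributions: A=30, C=23, D=30
Folded: B
Pot levels (distinct totals of non-folded players): 23, 30
Layer 1-23: 23 each from A, C, D = 23*3 = 69 chips; eligible A, C, D
Layer 24-30: 7 each from A, D = 7*2 = 14 chips; eligible A, D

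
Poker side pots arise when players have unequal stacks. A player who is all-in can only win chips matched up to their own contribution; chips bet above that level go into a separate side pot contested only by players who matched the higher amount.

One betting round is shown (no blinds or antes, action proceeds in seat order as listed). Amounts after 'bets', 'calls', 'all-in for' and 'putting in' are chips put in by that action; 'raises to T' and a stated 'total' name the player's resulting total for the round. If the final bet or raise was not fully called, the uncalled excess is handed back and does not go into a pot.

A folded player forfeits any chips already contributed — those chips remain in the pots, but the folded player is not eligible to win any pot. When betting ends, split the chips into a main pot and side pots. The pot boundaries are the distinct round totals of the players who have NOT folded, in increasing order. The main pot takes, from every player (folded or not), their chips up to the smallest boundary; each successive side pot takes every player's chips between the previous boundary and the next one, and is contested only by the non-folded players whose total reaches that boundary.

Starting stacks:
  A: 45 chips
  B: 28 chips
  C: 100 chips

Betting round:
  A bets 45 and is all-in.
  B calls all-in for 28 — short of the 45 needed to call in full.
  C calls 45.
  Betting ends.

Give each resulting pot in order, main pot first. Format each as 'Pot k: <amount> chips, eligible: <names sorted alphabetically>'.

Pot 1: 84 chips, eligible: A, B, C
Pot 2: 34 chips, eligible: A, C

Derivation:
Contributions: A=45, B=28, C=45
Pot levels (distinct totals of non-folded players): 28, 45
Layer 1-28: 28 each from A, B, C = 28*3 = 84 chips; eligible A, B, C
Layer 29-45: 17 each from A, C = 17*2 = 34 chips; eligible A, C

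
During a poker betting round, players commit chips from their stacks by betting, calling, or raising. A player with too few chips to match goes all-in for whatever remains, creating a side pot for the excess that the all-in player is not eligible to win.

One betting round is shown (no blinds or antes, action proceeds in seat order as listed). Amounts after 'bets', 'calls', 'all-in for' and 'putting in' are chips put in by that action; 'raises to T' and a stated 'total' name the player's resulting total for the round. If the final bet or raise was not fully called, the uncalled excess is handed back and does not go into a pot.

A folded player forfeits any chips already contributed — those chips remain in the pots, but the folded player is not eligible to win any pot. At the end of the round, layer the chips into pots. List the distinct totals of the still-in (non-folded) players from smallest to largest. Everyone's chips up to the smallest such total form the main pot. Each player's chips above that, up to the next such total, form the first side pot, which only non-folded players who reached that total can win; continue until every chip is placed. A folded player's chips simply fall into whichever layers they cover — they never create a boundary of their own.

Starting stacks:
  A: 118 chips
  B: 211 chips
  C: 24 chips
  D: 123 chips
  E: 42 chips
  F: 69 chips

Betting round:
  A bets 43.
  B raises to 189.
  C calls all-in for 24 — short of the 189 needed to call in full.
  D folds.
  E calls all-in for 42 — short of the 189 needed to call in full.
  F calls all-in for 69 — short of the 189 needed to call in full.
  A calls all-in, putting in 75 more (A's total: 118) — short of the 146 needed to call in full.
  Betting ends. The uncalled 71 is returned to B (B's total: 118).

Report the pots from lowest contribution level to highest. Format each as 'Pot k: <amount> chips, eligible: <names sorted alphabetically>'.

Contributions (after 71 returned to B): A=118, B=118, C=24, E=42, F=69
Folded: D
Pot levels (distinct totals of non-folded players): 24, 42, 69, 118
Layer 1-24: 24 each from A, B, C, E, F = 24*5 = 120 chips; eligible A, B, C, E, F
Layer 25-42: 18 each from A, B, E, F = 18*4 = 72 chips; eligible A, B, E, F
Layer 43-69: 27 each from A, B, F = 27*3 = 81 chips; eligible A, B, F
Layer 70-118: 49 each from A, B = 49*2 = 98 chips; eligible A, B

Pot 1: 120 chips, eligible: A, B, C, E, F
Pot 2: 72 chips, eligible: A, B, E, F
Pot 3: 81 chips, eligible: A, B, F
Pot 4: 98 chips, eligible: A, B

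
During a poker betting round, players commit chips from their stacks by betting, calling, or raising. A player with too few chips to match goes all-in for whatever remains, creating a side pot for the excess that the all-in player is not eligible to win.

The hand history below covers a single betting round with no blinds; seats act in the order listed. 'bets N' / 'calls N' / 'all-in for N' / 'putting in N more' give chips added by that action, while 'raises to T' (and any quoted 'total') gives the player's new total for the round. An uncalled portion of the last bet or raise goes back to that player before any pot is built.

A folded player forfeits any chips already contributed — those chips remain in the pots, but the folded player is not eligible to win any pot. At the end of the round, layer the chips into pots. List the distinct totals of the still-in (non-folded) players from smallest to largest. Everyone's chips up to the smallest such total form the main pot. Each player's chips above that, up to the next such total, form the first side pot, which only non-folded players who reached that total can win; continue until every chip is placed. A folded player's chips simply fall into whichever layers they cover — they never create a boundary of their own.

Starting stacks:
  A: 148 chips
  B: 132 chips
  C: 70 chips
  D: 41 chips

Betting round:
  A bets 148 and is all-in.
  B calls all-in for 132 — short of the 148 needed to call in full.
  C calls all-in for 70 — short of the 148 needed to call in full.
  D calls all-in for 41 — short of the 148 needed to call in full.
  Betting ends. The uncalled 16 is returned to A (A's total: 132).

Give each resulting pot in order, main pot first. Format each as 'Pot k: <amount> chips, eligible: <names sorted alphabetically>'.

Pot 1: 164 chips, eligible: A, B, C, D
Pot 2: 87 chips, eligible: A, B, C
Pot 3: 124 chips, eligible: A, B

Derivation:
Contributions (after 16 returned to A): A=132, B=132, C=70, D=41
Pot levels (distinct totals of non-folded players): 41, 70, 132
Layer 1-41: 41 each from A, B, C, D = 41*4 = 164 chips; eligible A, B, C, D
Layer 42-70: 29 each from A, B, C = 29*3 = 87 chips; eligible A, B, C
Layer 71-132: 62 each from A, B = 62*2 = 124 chips; eligible A, B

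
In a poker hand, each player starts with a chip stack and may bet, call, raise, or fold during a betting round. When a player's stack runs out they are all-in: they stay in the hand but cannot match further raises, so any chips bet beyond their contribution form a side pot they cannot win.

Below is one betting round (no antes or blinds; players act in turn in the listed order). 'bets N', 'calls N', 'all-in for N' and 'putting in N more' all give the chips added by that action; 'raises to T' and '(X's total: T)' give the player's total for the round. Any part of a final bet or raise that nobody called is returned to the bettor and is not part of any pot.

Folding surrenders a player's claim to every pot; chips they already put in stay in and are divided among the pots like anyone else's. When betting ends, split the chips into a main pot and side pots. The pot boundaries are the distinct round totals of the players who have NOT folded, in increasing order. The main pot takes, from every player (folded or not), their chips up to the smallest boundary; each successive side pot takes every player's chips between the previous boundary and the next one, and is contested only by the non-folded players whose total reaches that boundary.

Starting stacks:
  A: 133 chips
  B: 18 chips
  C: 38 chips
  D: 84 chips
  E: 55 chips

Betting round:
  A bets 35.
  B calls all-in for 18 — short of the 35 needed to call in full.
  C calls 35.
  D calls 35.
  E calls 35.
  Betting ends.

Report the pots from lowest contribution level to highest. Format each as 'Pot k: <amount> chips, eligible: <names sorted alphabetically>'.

Pot 1: 90 chips, eligible: A, B, C, D, E
Pot 2: 68 chips, eligible: A, C, D, E

Derivation:
Contributions: A=35, B=18, C=35, D=35, E=35
Pot levels (distinct totals of non-folded players): 18, 35
Layer 1-18: 18 each from A, B, C, D, E = 18*5 = 90 chips; eligible A, B, C, D, E
Layer 19-35: 17 each from A, C, D, E = 17*4 = 68 chips; eligible A, C, D, E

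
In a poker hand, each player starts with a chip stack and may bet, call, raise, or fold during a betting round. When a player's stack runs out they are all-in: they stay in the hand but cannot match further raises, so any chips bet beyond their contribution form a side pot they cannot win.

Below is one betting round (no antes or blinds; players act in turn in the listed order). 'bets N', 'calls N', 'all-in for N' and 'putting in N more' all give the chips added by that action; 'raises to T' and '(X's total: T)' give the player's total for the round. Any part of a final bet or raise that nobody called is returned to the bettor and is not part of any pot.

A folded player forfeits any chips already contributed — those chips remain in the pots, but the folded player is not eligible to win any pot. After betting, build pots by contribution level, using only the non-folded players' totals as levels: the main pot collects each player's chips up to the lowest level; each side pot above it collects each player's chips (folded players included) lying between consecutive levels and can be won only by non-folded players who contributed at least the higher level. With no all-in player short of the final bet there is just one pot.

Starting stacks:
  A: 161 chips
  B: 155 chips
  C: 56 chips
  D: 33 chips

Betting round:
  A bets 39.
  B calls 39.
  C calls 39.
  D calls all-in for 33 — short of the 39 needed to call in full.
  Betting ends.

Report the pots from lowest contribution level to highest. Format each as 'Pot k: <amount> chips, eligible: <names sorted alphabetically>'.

Pot 1: 132 chips, eligible: A, B, C, D
Pot 2: 18 chips, eligible: A, B, C

Derivation:
Contributions: A=39, B=39, C=39, D=33
Pot levels (distinct totals of non-folded players): 33, 39
Layer 1-33: 33 each from A, B, C, D = 33*4 = 132 chips; eligible A, B, C, D
Layer 34-39: 6 each from A, B, C = 6*3 = 18 chips; eligible A, B, C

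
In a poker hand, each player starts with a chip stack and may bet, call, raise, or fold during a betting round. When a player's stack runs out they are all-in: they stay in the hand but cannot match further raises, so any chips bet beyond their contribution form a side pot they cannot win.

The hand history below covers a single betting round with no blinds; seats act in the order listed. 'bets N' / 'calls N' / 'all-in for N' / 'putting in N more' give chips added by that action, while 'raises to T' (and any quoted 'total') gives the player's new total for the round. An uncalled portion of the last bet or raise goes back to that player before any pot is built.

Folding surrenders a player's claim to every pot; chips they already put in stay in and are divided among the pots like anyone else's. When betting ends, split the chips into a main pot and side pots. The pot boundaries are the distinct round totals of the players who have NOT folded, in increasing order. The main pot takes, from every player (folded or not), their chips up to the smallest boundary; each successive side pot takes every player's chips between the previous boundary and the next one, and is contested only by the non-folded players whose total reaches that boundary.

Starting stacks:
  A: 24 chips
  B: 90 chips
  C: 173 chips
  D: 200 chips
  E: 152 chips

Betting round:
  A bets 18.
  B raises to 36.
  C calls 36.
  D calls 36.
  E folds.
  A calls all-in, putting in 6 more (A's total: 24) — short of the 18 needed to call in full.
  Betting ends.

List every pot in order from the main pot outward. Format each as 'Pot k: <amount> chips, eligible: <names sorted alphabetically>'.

Contributions: A=24, B=36, C=36, D=36
Folded: E
Pot levels (distinct totals of non-folded players): 24, 36
Layer 1-24: 24 each from A, B, C, D = 24*4 = 96 chips; eligible A, B, C, D
Layer 25-36: 12 each from B, C, D = 12*3 = 36 chips; eligible B, C, D

Pot 1: 96 chips, eligible: A, B, C, D
Pot 2: 36 chips, eligible: B, C, D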